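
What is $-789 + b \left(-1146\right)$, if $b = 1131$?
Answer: $-1296915$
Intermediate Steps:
$-789 + b \left(-1146\right) = -789 + 1131 \left(-1146\right) = -789 - 1296126 = -1296915$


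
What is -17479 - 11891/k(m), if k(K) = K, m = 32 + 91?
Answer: -2161808/123 ≈ -17576.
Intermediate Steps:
m = 123
-17479 - 11891/k(m) = -17479 - 11891/123 = -2161808/123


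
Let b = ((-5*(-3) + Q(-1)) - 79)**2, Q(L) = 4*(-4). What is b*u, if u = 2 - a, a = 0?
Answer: 12800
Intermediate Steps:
Q(L) = -16
u = 2 (u = 2 - 1*0 = 2 + 0 = 2)
b = 6400 (b = ((-5*(-3) - 16) - 79)**2 = ((15 - 16) - 79)**2 = (-1 - 79)**2 = (-80)**2 = 6400)
b*u = 6400*2 = 12800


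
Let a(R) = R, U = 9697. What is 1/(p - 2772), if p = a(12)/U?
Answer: -9697/26880072 ≈ -0.00036075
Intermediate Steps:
p = 12/9697 ≈ 0.0012375
1/(p - 2772) = 1/(12/9697 - 2772) = 1/(-26880072/9697) = -9697/26880072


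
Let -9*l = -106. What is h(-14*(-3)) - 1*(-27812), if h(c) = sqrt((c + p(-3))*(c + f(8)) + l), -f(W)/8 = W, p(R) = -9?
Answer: 27812 + 2*I*sqrt(1607)/3 ≈ 27812.0 + 26.725*I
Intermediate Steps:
f(W) = -8*W
l = 106/9 (l = -1/9*(-106) = 106/9 ≈ 11.778)
h(c) = sqrt(106/9 + (-64 + c)*(-9 + c)) (h(c) = sqrt((c - 9)*(c - 8*8) + 106/9) = sqrt((-9 + c)*(c - 64) + 106/9) = sqrt((-9 + c)*(-64 + c) + 106/9) = sqrt((-64 + c)*(-9 + c) + 106/9) = sqrt(106/9 + (-64 + c)*(-9 + c)))
h(-14*(-3)) - 1*(-27812) = sqrt(5290 - (-9198)*(-3) + 9*(-14*(-3))**2)/3 - 1*(-27812) = sqrt(5290 - 657*42 + 9*42**2)/3 + 27812 = sqrt(5290 - 27594 + 9*1764)/3 + 27812 = sqrt(5290 - 27594 + 15876)/3 + 27812 = sqrt(-6428)/3 + 27812 = (2*I*sqrt(1607))/3 + 27812 = 2*I*sqrt(1607)/3 + 27812 = 27812 + 2*I*sqrt(1607)/3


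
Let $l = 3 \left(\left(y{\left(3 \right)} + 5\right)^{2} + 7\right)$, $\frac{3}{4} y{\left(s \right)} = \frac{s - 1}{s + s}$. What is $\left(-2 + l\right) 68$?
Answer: $\frac{198152}{27} \approx 7339.0$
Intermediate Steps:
$y{\left(s \right)} = \frac{2 \left(-1 + s\right)}{3 s}$ ($y{\left(s \right)} = \frac{4 \frac{s - 1}{s + s}}{3} = \frac{4 \frac{-1 + s}{2 s}}{3} = \frac{2 \left(-1 + s\right)}{3 s}$)
$l = \frac{2968}{27}$ ($l = 3 \left(\left(\frac{2 \left(-1 + 3\right)}{3 \cdot 3} + 5\right)^{2} + 7\right) = 3 \left(\left(\frac{2}{3} \cdot \frac{1}{3} \cdot 2 + 5\right)^{2} + 7\right) = 3 \left(\left(\frac{4}{9} + 5\right)^{2} + 7\right) = 3 \left(\left(\frac{49}{9}\right)^{2} + 7\right) = 3 \left(\frac{2401}{81} + 7\right) = 3 \cdot \frac{2968}{81} = \frac{2968}{27} \approx 109.93$)
$\left(-2 + l\right) 68 = \left(-2 + \frac{2968}{27}\right) 68 = \frac{2914}{27} \cdot 68 = \frac{198152}{27}$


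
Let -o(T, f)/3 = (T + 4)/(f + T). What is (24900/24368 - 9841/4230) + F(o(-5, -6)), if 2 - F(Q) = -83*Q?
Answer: -3109707581/141730380 ≈ -21.941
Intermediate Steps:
o(T, f) = -3*(4 + T)/(T + f) (o(T, f) = -3*(T + 4)/(f + T) = -3*(4 + T)/(T + f))
F(Q) = 2 + 83*Q (F(Q) = 2 - (-83)*Q = 2 + 83*Q)
(24900/24368 - 9841/4230) + F(o(-5, -6)) = (24900/24368 - 9841/4230) + (2 + 83*(3*(-4 - 1*(-5))/(-5 - 6))) = (24900*(1/24368) - 9841*1/4230) + (2 + 83*(3*(-4 + 5)/(-11))) = (6225/6092 - 9841/4230) + (2 + 83*(3*(-1/11)*1)) = -16809811/12884580 + (2 + 83*(-3/11)) = -16809811/12884580 + (2 - 249/11) = -16809811/12884580 - 227/11 = -3109707581/141730380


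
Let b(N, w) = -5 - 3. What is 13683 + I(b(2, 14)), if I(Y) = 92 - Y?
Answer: 13783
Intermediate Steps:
b(N, w) = -8
13683 + I(b(2, 14)) = 13683 + (92 - 1*(-8)) = 13683 + (92 + 8) = 13683 + 100 = 13783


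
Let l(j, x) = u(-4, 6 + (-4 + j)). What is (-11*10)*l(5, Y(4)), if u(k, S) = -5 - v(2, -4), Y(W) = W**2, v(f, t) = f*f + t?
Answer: 550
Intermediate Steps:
v(f, t) = t + f**2 (v(f, t) = f**2 + t = t + f**2)
u(k, S) = -5 (u(k, S) = -5 - (-4 + 2**2) = -5 - (-4 + 4) = -5 - 1*0 = -5 + 0 = -5)
l(j, x) = -5
(-11*10)*l(5, Y(4)) = -11*10*(-5) = -110*(-5) = 550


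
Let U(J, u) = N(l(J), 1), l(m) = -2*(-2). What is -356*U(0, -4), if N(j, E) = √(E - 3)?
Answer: -356*I*√2 ≈ -503.46*I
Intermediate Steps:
l(m) = 4
N(j, E) = √(-3 + E)
U(J, u) = I*√2 (U(J, u) = √(-3 + 1) = √(-2) = I*√2)
-356*U(0, -4) = -356*I*√2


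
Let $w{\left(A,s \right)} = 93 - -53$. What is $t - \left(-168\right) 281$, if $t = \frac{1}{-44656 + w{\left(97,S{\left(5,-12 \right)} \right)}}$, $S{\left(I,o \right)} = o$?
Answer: $\frac{2101228079}{44510} \approx 47208.0$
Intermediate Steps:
$w{\left(A,s \right)} = 146$ ($w{\left(A,s \right)} = 93 + 53 = 146$)
$t = - \frac{1}{44510}$ ($t = \frac{1}{-44656 + 146} = \frac{1}{-44510} = - \frac{1}{44510} \approx -2.2467 \cdot 10^{-5}$)
$t - \left(-168\right) 281 = - \frac{1}{44510} - \left(-168\right) 281 = - \frac{1}{44510} - -47208 = - \frac{1}{44510} + 47208 = \frac{2101228079}{44510}$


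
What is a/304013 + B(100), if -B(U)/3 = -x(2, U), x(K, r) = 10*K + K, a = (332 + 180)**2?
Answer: 20327002/304013 ≈ 66.862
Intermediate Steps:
a = 262144 (a = 512**2 = 262144)
x(K, r) = 11*K
B(U) = 66 (B(U) = -(-3)*11*2 = -(-3)*22 = -3*(-22) = 66)
a/304013 + B(100) = 262144/304013 + 66 = 20327002/304013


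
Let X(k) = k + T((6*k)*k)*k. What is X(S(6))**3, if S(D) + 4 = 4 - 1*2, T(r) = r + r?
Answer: -941192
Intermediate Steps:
T(r) = 2*r
S(D) = -2 (S(D) = -4 + (4 - 1*2) = -4 + (4 - 2) = -4 + 2 = -2)
X(k) = k + 12*k**3 (X(k) = k + (2*((6*k)*k))*k = k + (2*(6*k**2))*k = k + (12*k**2)*k = k + 12*k**3)
X(S(6))**3 = (-2 + 12*(-2)**3)**3 = (-2 + 12*(-8))**3 = (-2 - 96)**3 = (-98)**3 = -941192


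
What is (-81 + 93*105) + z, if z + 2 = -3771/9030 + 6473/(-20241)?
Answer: 589834892953/60925410 ≈ 9681.3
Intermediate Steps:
z = -166777487/60925410 (z = -2 + (-3771/9030 + 6473/(-20241)) = -2 + (-3771*1/9030 + 6473*(-1/20241)) = -2 + (-1257/3010 - 6473/20241) = -2 - 44926667/60925410 = -166777487/60925410 ≈ -2.7374)
(-81 + 93*105) + z = (-81 + 93*105) - 166777487/60925410 = (-81 + 9765) - 166777487/60925410 = 9684 - 166777487/60925410 = 589834892953/60925410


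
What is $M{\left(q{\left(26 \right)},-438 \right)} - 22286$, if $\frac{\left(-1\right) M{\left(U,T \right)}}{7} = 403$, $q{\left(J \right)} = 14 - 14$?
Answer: $-25107$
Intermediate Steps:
$q{\left(J \right)} = 0$ ($q{\left(J \right)} = 14 - 14 = 0$)
$M{\left(U,T \right)} = -2821$ ($M{\left(U,T \right)} = \left(-7\right) 403 = -2821$)
$M{\left(q{\left(26 \right)},-438 \right)} - 22286 = -2821 - 22286 = -25107$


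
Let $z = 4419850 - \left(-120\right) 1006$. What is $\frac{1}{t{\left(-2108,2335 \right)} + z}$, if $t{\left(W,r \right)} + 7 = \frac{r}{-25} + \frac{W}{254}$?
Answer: $\frac{635}{2883192926} \approx 2.2024 \cdot 10^{-7}$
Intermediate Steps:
$t{\left(W,r \right)} = -7 - \frac{r}{25} + \frac{W}{254}$ ($t{\left(W,r \right)} = -7 + \left(\frac{r}{-25} + \frac{W}{254}\right) = -7 + \left(r \left(- \frac{1}{25}\right) + W \frac{1}{254}\right) = -7 + \left(- \frac{r}{25} + \frac{W}{254}\right) = -7 - \frac{r}{25} + \frac{W}{254}$)
$z = 4540570$ ($z = 4419850 - -120720 = 4419850 + 120720 = 4540570$)
$\frac{1}{t{\left(-2108,2335 \right)} + z} = \frac{1}{\left(-7 - \frac{467}{5} + \frac{1}{254} \left(-2108\right)\right) + 4540570} = \frac{1}{\left(-7 - \frac{467}{5} - \frac{1054}{127}\right) + 4540570} = \frac{1}{- \frac{69024}{635} + 4540570} = \frac{1}{\frac{2883192926}{635}} = \frac{635}{2883192926}$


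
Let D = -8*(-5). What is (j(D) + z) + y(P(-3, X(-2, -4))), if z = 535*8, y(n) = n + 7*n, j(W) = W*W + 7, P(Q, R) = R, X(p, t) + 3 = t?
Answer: 5831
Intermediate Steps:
X(p, t) = -3 + t
D = 40
j(W) = 7 + W² (j(W) = W² + 7 = 7 + W²)
y(n) = 8*n
z = 4280
(j(D) + z) + y(P(-3, X(-2, -4))) = ((7 + 40²) + 4280) + 8*(-3 - 4) = ((7 + 1600) + 4280) + 8*(-7) = (1607 + 4280) - 56 = 5887 - 56 = 5831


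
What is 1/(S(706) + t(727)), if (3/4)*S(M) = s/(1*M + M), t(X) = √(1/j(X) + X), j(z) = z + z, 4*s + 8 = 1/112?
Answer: 308696297280/118964443853256233 + 337628583936*√170773754/118964443853256233 ≈ 0.037091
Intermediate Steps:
s = -895/448 (s = -2 + (¼)/112 = -2 + (¼)*(1/112) = -2 + 1/448 = -895/448 ≈ -1.9978)
j(z) = 2*z
t(X) = √(X + 1/(2*X)) (t(X) = √(1/(2*X) + X) = √(X + 1/(2*X)))
S(M) = -895/(672*M) (S(M) = 4*(-895/(448*(1*M + M)))/3 = 4*(-895/(448*(M + M)))/3 = 4*(-895*1/(2*M)/448)/3 = 4*(-895/(896*M))/3 = -895/(672*M))
1/(S(706) + t(727)) = 1/(-895/672/706 + √(2/727 + 4*727)/2) = 1/(-895/672*1/706 + √(2*(1/727) + 2908)/2) = 1/(-895/474432 + √(2/727 + 2908)/2) = 1/(-895/474432 + √(2114118/727)/2) = 1/(-895/474432 + (3*√170773754/727)/2) = 1/(-895/474432 + 3*√170773754/1454)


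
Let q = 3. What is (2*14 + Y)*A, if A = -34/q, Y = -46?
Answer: 204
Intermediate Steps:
A = -34/3 ≈ -11.333
(2*14 + Y)*A = (2*14 - 46)*(-34/3) = (28 - 46)*(-34/3) = -18*(-34/3) = 204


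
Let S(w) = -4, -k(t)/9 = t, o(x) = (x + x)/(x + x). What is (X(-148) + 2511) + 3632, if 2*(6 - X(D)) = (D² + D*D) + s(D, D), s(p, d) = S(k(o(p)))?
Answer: -15753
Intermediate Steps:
o(x) = 1 (o(x) = (2*x)/((2*x)) = (2*x)*(1/(2*x)) = 1)
k(t) = -9*t
s(p, d) = -4
X(D) = 8 - D² (X(D) = 6 - ((D² + D*D) - 4)/2 = 6 - ((D² + D²) - 4)/2 = 6 - (2*D² - 4)/2 = 6 - (-4 + 2*D²)/2 = 6 + (2 - D²) = 8 - D²)
(X(-148) + 2511) + 3632 = ((8 - 1*(-148)²) + 2511) + 3632 = ((8 - 1*21904) + 2511) + 3632 = ((8 - 21904) + 2511) + 3632 = (-21896 + 2511) + 3632 = -19385 + 3632 = -15753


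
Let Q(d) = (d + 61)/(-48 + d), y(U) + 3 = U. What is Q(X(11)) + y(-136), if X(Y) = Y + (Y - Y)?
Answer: -5215/37 ≈ -140.95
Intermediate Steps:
y(U) = -3 + U
X(Y) = Y (X(Y) = Y + 0 = Y)
Q(d) = (61 + d)/(-48 + d)
Q(X(11)) + y(-136) = (61 + 11)/(-48 + 11) + (-3 - 136) = 72/(-37) - 139 = -1/37*72 - 139 = -72/37 - 139 = -5215/37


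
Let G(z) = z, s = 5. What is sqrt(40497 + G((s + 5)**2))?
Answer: sqrt(40597) ≈ 201.49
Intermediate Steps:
sqrt(40497 + G((s + 5)**2)) = sqrt(40497 + (5 + 5)**2) = sqrt(40497 + 10**2) = sqrt(40497 + 100) = sqrt(40597)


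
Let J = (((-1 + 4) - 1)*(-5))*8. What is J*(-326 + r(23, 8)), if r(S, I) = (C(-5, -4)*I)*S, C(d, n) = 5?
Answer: -47520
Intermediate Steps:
J = -80 (J = ((3 - 1)*(-5))*8 = (2*(-5))*8 = -10*8 = -80)
r(S, I) = 5*I*S (r(S, I) = (5*I)*S = 5*I*S)
J*(-326 + r(23, 8)) = -80*(-326 + 5*8*23) = -80*(-326 + 920) = -80*594 = -47520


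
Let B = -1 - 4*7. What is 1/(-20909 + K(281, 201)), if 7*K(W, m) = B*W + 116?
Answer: -7/154396 ≈ -4.5338e-5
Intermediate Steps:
B = -29 (B = -1 - 28 = -29)
K(W, m) = 116/7 - 29*W/7 (K(W, m) = (-29*W + 116)/7 = (116 - 29*W)/7 = 116/7 - 29*W/7)
1/(-20909 + K(281, 201)) = 1/(-20909 + (116/7 - 29/7*281)) = 1/(-20909 + (116/7 - 8149/7)) = 1/(-20909 - 8033/7) = 1/(-154396/7) = -7/154396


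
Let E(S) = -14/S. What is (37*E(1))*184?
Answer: -95312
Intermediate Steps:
(37*E(1))*184 = (37*(-14/1))*184 = (37*(-14*1))*184 = (37*(-14))*184 = -518*184 = -95312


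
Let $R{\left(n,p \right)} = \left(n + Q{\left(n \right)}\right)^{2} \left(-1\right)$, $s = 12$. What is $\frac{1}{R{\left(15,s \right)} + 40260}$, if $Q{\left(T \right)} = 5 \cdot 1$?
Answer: $\frac{1}{39860} \approx 2.5088 \cdot 10^{-5}$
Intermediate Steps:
$Q{\left(T \right)} = 5$
$R{\left(n,p \right)} = - \left(5 + n\right)^{2}$ ($R{\left(n,p \right)} = \left(n + 5\right)^{2} \left(-1\right) = \left(5 + n\right)^{2} \left(-1\right) = - \left(5 + n\right)^{2}$)
$\frac{1}{R{\left(15,s \right)} + 40260} = \frac{1}{- \left(5 + 15\right)^{2} + 40260} = \frac{1}{- 20^{2} + 40260} = \frac{1}{\left(-1\right) 400 + 40260} = \frac{1}{-400 + 40260} = \frac{1}{39860}$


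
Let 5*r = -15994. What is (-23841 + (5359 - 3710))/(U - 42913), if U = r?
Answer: 110960/230559 ≈ 0.48127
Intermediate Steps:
r = -15994/5 (r = (⅕)*(-15994) = -15994/5 ≈ -3198.8)
U = -15994/5 ≈ -3198.8
(-23841 + (5359 - 3710))/(U - 42913) = (-23841 + (5359 - 3710))/(-15994/5 - 42913) = (-23841 + 1649)/(-230559/5) = -22192*(-5/230559) = 110960/230559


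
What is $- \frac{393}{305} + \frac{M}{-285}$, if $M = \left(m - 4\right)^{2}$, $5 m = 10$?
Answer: $- \frac{4529}{3477} \approx -1.3026$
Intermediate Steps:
$m = 2$ ($m = \frac{1}{5} \cdot 10 = 2$)
$M = 4$ ($M = \left(2 - 4\right)^{2} = \left(-2\right)^{2} = 4$)
$- \frac{393}{305} + \frac{M}{-285} = - \frac{393}{305} + \frac{4}{-285} = \left(-393\right) \frac{1}{305} + 4 \left(- \frac{1}{285}\right) = - \frac{393}{305} - \frac{4}{285} = - \frac{4529}{3477}$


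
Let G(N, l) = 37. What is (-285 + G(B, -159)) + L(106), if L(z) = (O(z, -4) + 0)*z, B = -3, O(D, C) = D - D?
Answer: -248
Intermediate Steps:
O(D, C) = 0
L(z) = 0 (L(z) = (0 + 0)*z = 0*z = 0)
(-285 + G(B, -159)) + L(106) = (-285 + 37) + 0 = -248 + 0 = -248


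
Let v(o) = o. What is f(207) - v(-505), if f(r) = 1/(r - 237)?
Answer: 15149/30 ≈ 504.97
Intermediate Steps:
f(r) = 1/(-237 + r)
f(207) - v(-505) = 1/(-237 + 207) - 1*(-505) = 1/(-30) + 505 = -1/30 + 505 = 15149/30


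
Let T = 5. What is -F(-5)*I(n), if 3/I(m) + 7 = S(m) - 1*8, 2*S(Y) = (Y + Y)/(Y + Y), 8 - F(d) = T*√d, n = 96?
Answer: 48/29 - 30*I*√5/29 ≈ 1.6552 - 2.3132*I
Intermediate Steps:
F(d) = 8 - 5*√d
S(Y) = ½ (S(Y) = ((Y + Y)/(Y + Y))/2 = ((2*Y)/((2*Y)))/2 = ((2*Y)*(1/(2*Y)))/2 = (½)*1 = ½)
I(m) = -6/29 (I(m) = 3/(-7 + (½ - 1*8)) = 3/(-7 + (½ - 8)) = 3/(-7 - 15/2) = 3/(-29/2) = 3*(-2/29) = -6/29)
-F(-5)*I(n) = -(8 - 5*I*√5)*(-6)/29 = -(-48/29 + 30*I*√5/29) = 48/29 - 30*I*√5/29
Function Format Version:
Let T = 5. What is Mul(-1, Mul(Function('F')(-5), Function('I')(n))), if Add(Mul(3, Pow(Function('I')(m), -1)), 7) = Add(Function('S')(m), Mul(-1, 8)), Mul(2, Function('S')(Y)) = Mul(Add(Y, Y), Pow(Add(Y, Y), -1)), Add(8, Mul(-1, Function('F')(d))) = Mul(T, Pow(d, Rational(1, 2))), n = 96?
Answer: Add(Rational(48, 29), Mul(Rational(-30, 29), I, Pow(5, Rational(1, 2)))) ≈ Add(1.6552, Mul(-2.3132, I))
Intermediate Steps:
Function('F')(d) = Add(8, Mul(-5, Pow(d, Rational(1, 2)))) (Function('F')(d) = Add(8, Mul(-1, Mul(5, Pow(d, Rational(1, 2))))) = Add(8, Mul(-5, Pow(d, Rational(1, 2)))))
Function('S')(Y) = Rational(1, 2) (Function('S')(Y) = Mul(Rational(1, 2), Mul(Add(Y, Y), Pow(Add(Y, Y), -1))) = Mul(Rational(1, 2), Mul(Mul(2, Y), Pow(Mul(2, Y), -1))) = Mul(Rational(1, 2), Mul(Mul(2, Y), Mul(Rational(1, 2), Pow(Y, -1)))) = Mul(Rational(1, 2), 1) = Rational(1, 2))
Function('I')(m) = Rational(-6, 29) (Function('I')(m) = Mul(3, Pow(Add(-7, Add(Rational(1, 2), Mul(-1, 8))), -1)) = Mul(3, Pow(Add(-7, Add(Rational(1, 2), -8)), -1)) = Mul(3, Pow(Add(-7, Rational(-15, 2)), -1)) = Mul(3, Pow(Rational(-29, 2), -1)) = Mul(3, Rational(-2, 29)) = Rational(-6, 29))
Mul(-1, Mul(Function('F')(-5), Function('I')(n))) = Mul(-1, Mul(Add(8, Mul(-5, Pow(-5, Rational(1, 2)))), Rational(-6, 29))) = Mul(-1, Mul(Add(8, Mul(-5, Mul(I, Pow(5, Rational(1, 2))))), Rational(-6, 29))) = Mul(-1, Mul(Add(8, Mul(-5, I, Pow(5, Rational(1, 2)))), Rational(-6, 29))) = Mul(-1, Add(Rational(-48, 29), Mul(Rational(30, 29), I, Pow(5, Rational(1, 2))))) = Add(Rational(48, 29), Mul(Rational(-30, 29), I, Pow(5, Rational(1, 2))))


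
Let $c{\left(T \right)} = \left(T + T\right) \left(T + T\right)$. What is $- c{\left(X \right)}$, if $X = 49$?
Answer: $-9604$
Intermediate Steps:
$c{\left(T \right)} = 4 T^{2}$ ($c{\left(T \right)} = 2 T 2 T = 4 T^{2}$)
$- c{\left(X \right)} = - 4 \cdot 49^{2} = - 4 \cdot 2401 = \left(-1\right) 9604 = -9604$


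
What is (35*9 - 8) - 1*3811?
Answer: -3504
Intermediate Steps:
(35*9 - 8) - 1*3811 = (315 - 8) - 3811 = 307 - 3811 = -3504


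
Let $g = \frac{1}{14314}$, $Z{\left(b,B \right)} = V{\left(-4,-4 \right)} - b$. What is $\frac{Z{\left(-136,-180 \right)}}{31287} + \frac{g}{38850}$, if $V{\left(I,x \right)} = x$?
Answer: $\frac{24468362029}{5799555428100} \approx 0.004219$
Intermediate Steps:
$Z{\left(b,B \right)} = -4 - b$
$g = \frac{1}{14314} \approx 6.9862 \cdot 10^{-5}$
$\frac{Z{\left(-136,-180 \right)}}{31287} + \frac{g}{38850} = \frac{-4 - -136}{31287} + \frac{1}{14314 \cdot 38850} = \left(-4 + 136\right) \frac{1}{31287} + \frac{1}{14314} \cdot \frac{1}{38850} = 132 \cdot \frac{1}{31287} + \frac{1}{556098900} = \frac{44}{10429} + \frac{1}{556098900} = \frac{24468362029}{5799555428100}$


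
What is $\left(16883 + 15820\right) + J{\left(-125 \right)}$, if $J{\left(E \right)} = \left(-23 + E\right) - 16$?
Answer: $32539$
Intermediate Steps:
$J{\left(E \right)} = -39 + E$
$\left(16883 + 15820\right) + J{\left(-125 \right)} = \left(16883 + 15820\right) - 164 = 32703 - 164 = 32539$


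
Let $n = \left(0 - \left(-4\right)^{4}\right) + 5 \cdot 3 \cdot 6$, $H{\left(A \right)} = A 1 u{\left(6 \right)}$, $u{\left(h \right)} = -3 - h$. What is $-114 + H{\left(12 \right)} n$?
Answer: $17814$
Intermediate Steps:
$H{\left(A \right)} = - 9 A$ ($H{\left(A \right)} = A 1 \left(-3 - 6\right) = A \left(-3 - 6\right) = A \left(-9\right) = - 9 A$)
$n = -166$ ($n = \left(0 - 256\right) + 5 \cdot 18 = \left(0 - 256\right) + 90 = -256 + 90 = -166$)
$-114 + H{\left(12 \right)} n = -114 + \left(-9\right) 12 \left(-166\right) = -114 - -17928 = -114 + 17928 = 17814$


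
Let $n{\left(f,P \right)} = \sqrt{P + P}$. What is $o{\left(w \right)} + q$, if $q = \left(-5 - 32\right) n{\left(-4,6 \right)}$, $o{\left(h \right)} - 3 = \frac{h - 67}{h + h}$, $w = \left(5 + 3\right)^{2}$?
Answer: $\frac{381}{128} - 74 \sqrt{3} \approx -125.2$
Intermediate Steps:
$n{\left(f,P \right)} = \sqrt{2} \sqrt{P}$ ($n{\left(f,P \right)} = \sqrt{2 P} = \sqrt{2} \sqrt{P}$)
$w = 64$ ($w = 8^{2} = 64$)
$o{\left(h \right)} = 3 + \frac{-67 + h}{2 h}$ ($o{\left(h \right)} = 3 + \frac{h - 67}{h + h} = 3 + \frac{-67 + h}{2 h}$)
$q = - 74 \sqrt{3}$ ($q = \left(-5 - 32\right) \sqrt{2} \sqrt{6} = - 37 \cdot 2 \sqrt{3} = - 74 \sqrt{3} \approx -128.17$)
$o{\left(w \right)} + q = \frac{-67 + 7 \cdot 64}{2 \cdot 64} - 74 \sqrt{3} = \frac{1}{2} \cdot \frac{1}{64} \left(-67 + 448\right) - 74 \sqrt{3} = \frac{1}{2} \cdot \frac{1}{64} \cdot 381 - 74 \sqrt{3} = \frac{381}{128} - 74 \sqrt{3}$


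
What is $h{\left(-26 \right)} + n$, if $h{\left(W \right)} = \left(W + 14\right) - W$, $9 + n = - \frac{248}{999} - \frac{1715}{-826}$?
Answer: $\frac{804901}{117882} \approx 6.828$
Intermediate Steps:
$n = - \frac{845447}{117882}$ ($n = -9 - \left(- \frac{245}{118} + \frac{248}{999}\right) = -9 - - \frac{215491}{117882} = -9 + \left(- \frac{248}{999} + \frac{245}{118}\right) = -9 + \frac{215491}{117882} = - \frac{845447}{117882} \approx -7.172$)
$h{\left(W \right)} = 14$ ($h{\left(W \right)} = \left(14 + W\right) - W = 14$)
$h{\left(-26 \right)} + n = 14 - \frac{845447}{117882} = \frac{804901}{117882}$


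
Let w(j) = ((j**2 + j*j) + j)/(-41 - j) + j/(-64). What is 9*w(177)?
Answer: -18270117/6976 ≈ -2619.0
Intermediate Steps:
w(j) = -j/64 + (j + 2*j**2)/(-41 - j) (w(j) = ((j**2 + j**2) + j)/(-41 - j) + j*(-1/64) = (2*j**2 + j)/(-41 - j) - j/64 = (j + 2*j**2)/(-41 - j) - j/64 = -j/64 + (j + 2*j**2)/(-41 - j))
9*w(177) = 9*(-3*177*(35 + 43*177)/(2624 + 64*177)) = 9*(-3*177*(35 + 7611)/(2624 + 11328)) = 9*(-3*177*7646/13952) = 9*(-3*177*1/13952*7646) = 9*(-2030013/6976) = -18270117/6976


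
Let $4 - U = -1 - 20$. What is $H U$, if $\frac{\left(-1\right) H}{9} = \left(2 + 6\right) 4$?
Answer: $-7200$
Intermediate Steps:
$H = -288$ ($H = - 9 \left(2 + 6\right) 4 = - 9 \cdot 8 \cdot 4 = \left(-9\right) 32 = -288$)
$U = 25$ ($U = 4 - \left(-1 - 20\right) = 4 - -21 = 4 + 21 = 25$)
$H U = \left(-288\right) 25 = -7200$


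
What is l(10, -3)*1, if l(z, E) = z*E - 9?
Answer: -39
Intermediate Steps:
l(z, E) = -9 + E*z (l(z, E) = E*z - 9 = -9 + E*z)
l(10, -3)*1 = (-9 - 3*10)*1 = (-9 - 30)*1 = -39*1 = -39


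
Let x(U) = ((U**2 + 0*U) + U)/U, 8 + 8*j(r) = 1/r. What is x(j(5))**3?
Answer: 1/64000 ≈ 1.5625e-5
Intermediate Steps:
j(r) = -1 + 1/(8*r) (j(r) = -1 + (1/r)/8 = -1 + 1/(8*r))
x(U) = (U + U**2)/U (x(U) = ((U**2 + 0) + U)/U = (U**2 + U)/U = (U + U**2)/U)
x(j(5))**3 = (1 + (1/8 - 1*5)/5)**3 = (1 + (1/8 - 5)/5)**3 = (1 + (1/5)*(-39/8))**3 = (1 - 39/40)**3 = (1/40)**3 = 1/64000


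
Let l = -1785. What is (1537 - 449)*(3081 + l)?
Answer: 1410048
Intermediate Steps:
(1537 - 449)*(3081 + l) = (1537 - 449)*(3081 - 1785) = 1088*1296 = 1410048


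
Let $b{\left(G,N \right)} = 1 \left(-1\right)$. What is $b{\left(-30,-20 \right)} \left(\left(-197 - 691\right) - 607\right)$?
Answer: $1495$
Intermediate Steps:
$b{\left(G,N \right)} = -1$
$b{\left(-30,-20 \right)} \left(\left(-197 - 691\right) - 607\right) = - (\left(-197 - 691\right) - 607) = - (-888 - 607) = \left(-1\right) \left(-1495\right) = 1495$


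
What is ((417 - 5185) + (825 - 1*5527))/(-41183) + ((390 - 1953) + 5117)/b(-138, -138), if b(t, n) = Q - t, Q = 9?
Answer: 147756472/6053901 ≈ 24.407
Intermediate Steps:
b(t, n) = 9 - t
((417 - 5185) + (825 - 1*5527))/(-41183) + ((390 - 1953) + 5117)/b(-138, -138) = ((417 - 5185) + (825 - 1*5527))/(-41183) + ((390 - 1953) + 5117)/(9 - 1*(-138)) = (-4768 + (825 - 5527))*(-1/41183) + (-1563 + 5117)/(9 + 138) = (-4768 - 4702)*(-1/41183) + 3554/147 = -9470*(-1/41183) + 3554*(1/147) = 9470/41183 + 3554/147 = 147756472/6053901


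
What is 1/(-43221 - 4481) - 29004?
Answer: -1383548809/47702 ≈ -29004.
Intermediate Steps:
1/(-43221 - 4481) - 29004 = 1/(-47702) - 29004 = -1/47702 - 29004 = -1383548809/47702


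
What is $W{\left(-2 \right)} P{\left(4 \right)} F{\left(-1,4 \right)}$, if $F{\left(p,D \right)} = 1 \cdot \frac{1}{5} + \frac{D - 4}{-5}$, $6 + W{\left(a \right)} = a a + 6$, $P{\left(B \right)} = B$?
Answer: $\frac{16}{5} \approx 3.2$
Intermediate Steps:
$W{\left(a \right)} = a^{2}$ ($W{\left(a \right)} = -6 + \left(a a + 6\right) = -6 + \left(a^{2} + 6\right) = -6 + \left(6 + a^{2}\right) = a^{2}$)
$F{\left(p,D \right)} = 1 - \frac{D}{5}$ ($F{\left(p,D \right)} = 1 \cdot \frac{1}{5} + \left(-4 + D\right) \left(- \frac{1}{5}\right) = \frac{1}{5} - \left(- \frac{4}{5} + \frac{D}{5}\right) = 1 - \frac{D}{5}$)
$W{\left(-2 \right)} P{\left(4 \right)} F{\left(-1,4 \right)} = \left(-2\right)^{2} \cdot 4 \left(1 - \frac{4}{5}\right) = 4 \cdot 4 \left(1 - \frac{4}{5}\right) = 16 \cdot \frac{1}{5} = \frac{16}{5}$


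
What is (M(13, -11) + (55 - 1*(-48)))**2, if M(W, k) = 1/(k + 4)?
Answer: 518400/49 ≈ 10580.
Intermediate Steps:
M(W, k) = 1/(4 + k)
(M(13, -11) + (55 - 1*(-48)))**2 = (1/(4 - 11) + (55 - 1*(-48)))**2 = (1/(-7) + (55 + 48))**2 = (-1/7 + 103)**2 = (720/7)**2 = 518400/49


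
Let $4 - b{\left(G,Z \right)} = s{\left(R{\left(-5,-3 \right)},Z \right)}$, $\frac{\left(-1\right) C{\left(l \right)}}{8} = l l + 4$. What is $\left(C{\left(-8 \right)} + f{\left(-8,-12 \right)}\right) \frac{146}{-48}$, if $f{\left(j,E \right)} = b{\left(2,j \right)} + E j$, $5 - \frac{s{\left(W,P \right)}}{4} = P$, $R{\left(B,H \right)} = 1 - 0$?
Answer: $\frac{4526}{3} \approx 1508.7$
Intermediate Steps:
$R{\left(B,H \right)} = 1$ ($R{\left(B,H \right)} = 1 + 0 = 1$)
$s{\left(W,P \right)} = 20 - 4 P$
$C{\left(l \right)} = -32 - 8 l^{2}$ ($C{\left(l \right)} = - 8 \left(l l + 4\right) = - 8 \left(l^{2} + 4\right) = - 8 \left(4 + l^{2}\right) = -32 - 8 l^{2}$)
$b{\left(G,Z \right)} = -16 + 4 Z$ ($b{\left(G,Z \right)} = 4 - \left(20 - 4 Z\right) = 4 + \left(-20 + 4 Z\right) = -16 + 4 Z$)
$f{\left(j,E \right)} = -16 + 4 j + E j$ ($f{\left(j,E \right)} = \left(-16 + 4 j\right) + E j = -16 + 4 j + E j$)
$\left(C{\left(-8 \right)} + f{\left(-8,-12 \right)}\right) \frac{146}{-48} = \left(\left(-32 - 8 \left(-8\right)^{2}\right) - -48\right) \frac{146}{-48} = \left(\left(-32 - 512\right) - -48\right) 146 \left(- \frac{1}{48}\right) = \left(\left(-32 - 512\right) + 48\right) \left(- \frac{73}{24}\right) = \left(-544 + 48\right) \left(- \frac{73}{24}\right) = \left(-496\right) \left(- \frac{73}{24}\right) = \frac{4526}{3}$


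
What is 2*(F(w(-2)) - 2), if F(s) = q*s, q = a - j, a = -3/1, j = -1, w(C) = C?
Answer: 4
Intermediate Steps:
a = -3 (a = -3*1 = -3)
q = -2 (q = -3 - 1*(-1) = -3 + 1 = -2)
F(s) = -2*s
2*(F(w(-2)) - 2) = 2*(-2*(-2) - 2) = 2*(4 - 2) = 2*2 = 4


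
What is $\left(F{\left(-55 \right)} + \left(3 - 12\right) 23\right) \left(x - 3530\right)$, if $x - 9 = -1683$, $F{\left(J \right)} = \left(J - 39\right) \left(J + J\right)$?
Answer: $-52732132$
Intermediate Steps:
$F{\left(J \right)} = 2 J \left(-39 + J\right)$ ($F{\left(J \right)} = \left(-39 + J\right) 2 J = 2 J \left(-39 + J\right)$)
$x = -1674$ ($x = 9 - 1683 = -1674$)
$\left(F{\left(-55 \right)} + \left(3 - 12\right) 23\right) \left(x - 3530\right) = \left(2 \left(-55\right) \left(-39 - 55\right) + \left(3 - 12\right) 23\right) \left(-1674 - 3530\right) = \left(2 \left(-55\right) \left(-94\right) - 207\right) \left(-5204\right) = \left(10340 - 207\right) \left(-5204\right) = 10133 \left(-5204\right) = -52732132$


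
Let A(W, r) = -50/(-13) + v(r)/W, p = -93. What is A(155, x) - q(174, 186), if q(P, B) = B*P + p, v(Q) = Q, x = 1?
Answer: -65018302/2015 ≈ -32267.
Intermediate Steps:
q(P, B) = -93 + B*P (q(P, B) = B*P - 93 = -93 + B*P)
A(W, r) = 50/13 + r/W (A(W, r) = -50/(-13) + r/W = -50*(-1/13) + r/W = 50/13 + r/W)
A(155, x) - q(174, 186) = (50/13 + 1/155) - (-93 + 186*174) = (50/13 + 1*(1/155)) - (-93 + 32364) = (50/13 + 1/155) - 1*32271 = 7763/2015 - 32271 = -65018302/2015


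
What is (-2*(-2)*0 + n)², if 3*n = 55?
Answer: 3025/9 ≈ 336.11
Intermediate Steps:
n = 55/3 (n = (⅓)*55 = 55/3 ≈ 18.333)
(-2*(-2)*0 + n)² = (-2*(-2)*0 + 55/3)² = (4*0 + 55/3)² = (0 + 55/3)² = (55/3)² = 3025/9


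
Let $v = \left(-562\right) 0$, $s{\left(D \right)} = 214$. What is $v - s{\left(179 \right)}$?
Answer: $-214$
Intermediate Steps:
$v = 0$
$v - s{\left(179 \right)} = 0 - 214 = -214$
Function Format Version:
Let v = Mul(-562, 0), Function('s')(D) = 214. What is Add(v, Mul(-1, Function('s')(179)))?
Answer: -214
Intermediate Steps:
v = 0
Add(v, Mul(-1, Function('s')(179))) = Add(0, Mul(-1, 214)) = Add(0, -214) = -214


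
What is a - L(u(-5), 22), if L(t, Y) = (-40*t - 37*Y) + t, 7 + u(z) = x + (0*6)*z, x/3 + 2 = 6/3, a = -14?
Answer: 527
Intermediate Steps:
x = 0 (x = -6 + 3*(6/3) = -6 + 3*(6*(1/3)) = -6 + 3*2 = -6 + 6 = 0)
u(z) = -7 (u(z) = -7 + (0 + (0*6)*z) = -7 + (0 + 0*z) = -7 + (0 + 0) = -7 + 0 = -7)
L(t, Y) = -39*t - 37*Y
a - L(u(-5), 22) = -14 - (-39*(-7) - 37*22) = -14 - (273 - 814) = -14 - 1*(-541) = -14 + 541 = 527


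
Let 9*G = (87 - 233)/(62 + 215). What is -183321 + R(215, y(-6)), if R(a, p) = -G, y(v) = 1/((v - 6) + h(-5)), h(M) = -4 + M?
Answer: -457019107/2493 ≈ -1.8332e+5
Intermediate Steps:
G = -146/2493 (G = ((87 - 233)/(62 + 215))/9 = (-146/277)/9 = (-146*1/277)/9 = (⅑)*(-146/277) = -146/2493 ≈ -0.058564)
y(v) = 1/(-15 + v) (y(v) = 1/((v - 6) + (-4 - 5)) = 1/((-6 + v) - 9) = 1/(-15 + v))
R(a, p) = 146/2493 (R(a, p) = -1*(-146/2493) = 146/2493)
-183321 + R(215, y(-6)) = -183321 + 146/2493 = -457019107/2493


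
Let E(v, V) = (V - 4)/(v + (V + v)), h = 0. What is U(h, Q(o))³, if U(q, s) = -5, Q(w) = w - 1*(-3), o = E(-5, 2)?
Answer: -125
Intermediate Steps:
E(v, V) = (-4 + V)/(V + 2*v)
o = ¼ (o = (-4 + 2)/(2 + 2*(-5)) = -2/(2 - 10) = -2/(-8) = -⅛*(-2) = ¼ ≈ 0.25000)
Q(w) = 3 + w (Q(w) = w + 3 = 3 + w)
U(h, Q(o))³ = (-5)³ = -125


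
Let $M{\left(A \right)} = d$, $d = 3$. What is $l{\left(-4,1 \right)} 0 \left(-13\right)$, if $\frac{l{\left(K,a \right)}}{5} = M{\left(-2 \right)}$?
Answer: $0$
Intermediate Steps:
$M{\left(A \right)} = 3$
$l{\left(K,a \right)} = 15$ ($l{\left(K,a \right)} = 5 \cdot 3 = 15$)
$l{\left(-4,1 \right)} 0 \left(-13\right) = 15 \cdot 0 \left(-13\right) = 0 \left(-13\right) = 0$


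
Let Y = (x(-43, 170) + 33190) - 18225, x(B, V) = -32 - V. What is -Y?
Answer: -14763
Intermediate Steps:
Y = 14763 (Y = ((-32 - 1*170) + 33190) - 18225 = ((-32 - 170) + 33190) - 18225 = (-202 + 33190) - 18225 = 32988 - 18225 = 14763)
-Y = -1*14763 = -14763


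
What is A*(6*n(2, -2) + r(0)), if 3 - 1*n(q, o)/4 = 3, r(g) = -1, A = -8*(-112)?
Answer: -896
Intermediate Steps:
A = 896
n(q, o) = 0 (n(q, o) = 12 - 4*3 = 12 - 12 = 0)
A*(6*n(2, -2) + r(0)) = 896*(6*0 - 1) = 896*(0 - 1) = 896*(-1) = -896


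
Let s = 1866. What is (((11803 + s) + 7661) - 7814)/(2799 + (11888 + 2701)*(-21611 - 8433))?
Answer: -13516/438309117 ≈ -3.0837e-5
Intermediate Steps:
(((11803 + s) + 7661) - 7814)/(2799 + (11888 + 2701)*(-21611 - 8433)) = (((11803 + 1866) + 7661) - 7814)/(2799 + (11888 + 2701)*(-21611 - 8433)) = ((13669 + 7661) - 7814)/(2799 + 14589*(-30044)) = (21330 - 7814)/(2799 - 438311916) = 13516/(-438309117) = 13516*(-1/438309117) = -13516/438309117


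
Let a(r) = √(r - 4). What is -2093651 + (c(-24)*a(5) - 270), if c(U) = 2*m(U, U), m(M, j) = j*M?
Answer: -2092769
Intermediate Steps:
m(M, j) = M*j
c(U) = 2*U² (c(U) = 2*(U*U) = 2*U²)
a(r) = √(-4 + r)
-2093651 + (c(-24)*a(5) - 270) = -2093651 + ((2*(-24)²)*√(-4 + 5) - 270) = -2093651 + ((2*576)*√1 - 270) = -2093651 + (1152*1 - 270) = -2093651 + (1152 - 270) = -2093651 + 882 = -2092769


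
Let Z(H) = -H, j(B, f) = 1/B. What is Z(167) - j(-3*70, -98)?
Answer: -35069/210 ≈ -167.00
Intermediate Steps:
Z(167) - j(-3*70, -98) = -1*167 - 1/((-3*70)) = -167 - 1/(-210) = -167 - 1*(-1/210) = -167 + 1/210 = -35069/210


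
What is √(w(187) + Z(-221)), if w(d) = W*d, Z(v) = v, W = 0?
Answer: I*√221 ≈ 14.866*I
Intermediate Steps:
w(d) = 0 (w(d) = 0*d = 0)
√(w(187) + Z(-221)) = √(0 - 221) = √(-221) = I*√221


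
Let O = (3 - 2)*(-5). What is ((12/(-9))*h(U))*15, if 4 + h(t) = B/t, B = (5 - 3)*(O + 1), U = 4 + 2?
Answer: 320/3 ≈ 106.67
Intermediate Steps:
U = 6
O = -5 (O = 1*(-5) = -5)
B = -8 (B = (5 - 3)*(-5 + 1) = 2*(-4) = -8)
h(t) = -4 - 8/t
((12/(-9))*h(U))*15 = ((12/(-9))*(-4 - 8/6))*15 = ((12*(-1/9))*(-4 - 8*1/6))*15 = -4*(-4 - 4/3)/3*15 = -4/3*(-16/3)*15 = (64/9)*15 = 320/3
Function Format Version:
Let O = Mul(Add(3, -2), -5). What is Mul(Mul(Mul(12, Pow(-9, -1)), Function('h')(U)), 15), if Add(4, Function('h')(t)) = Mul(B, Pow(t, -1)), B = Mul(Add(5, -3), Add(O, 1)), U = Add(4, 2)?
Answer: Rational(320, 3) ≈ 106.67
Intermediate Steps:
U = 6
O = -5 (O = Mul(1, -5) = -5)
B = -8 (B = Mul(Add(5, -3), Add(-5, 1)) = Mul(2, -4) = -8)
Function('h')(t) = Add(-4, Mul(-8, Pow(t, -1)))
Mul(Mul(Mul(12, Pow(-9, -1)), Function('h')(U)), 15) = Mul(Mul(Mul(12, Pow(-9, -1)), Add(-4, Mul(-8, Pow(6, -1)))), 15) = Mul(Mul(Mul(12, Rational(-1, 9)), Add(-4, Mul(-8, Rational(1, 6)))), 15) = Mul(Mul(Rational(-4, 3), Add(-4, Rational(-4, 3))), 15) = Mul(Mul(Rational(-4, 3), Rational(-16, 3)), 15) = Mul(Rational(64, 9), 15) = Rational(320, 3)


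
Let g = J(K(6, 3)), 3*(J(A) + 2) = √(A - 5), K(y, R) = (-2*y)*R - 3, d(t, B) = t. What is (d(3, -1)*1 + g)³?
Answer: (3 + 2*I*√11)³/27 ≈ -13.667 - 4.1765*I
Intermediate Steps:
K(y, R) = -3 - 2*R*y (K(y, R) = -2*R*y - 3 = -3 - 2*R*y)
J(A) = -2 + √(-5 + A)/3 (J(A) = -2 + √(A - 5)/3 = -2 + √(-5 + A)/3)
g = -2 + 2*I*√11/3 (g = -2 + √(-5 + (-3 - 2*3*6))/3 = -2 + √(-5 + (-3 - 36))/3 = -2 + √(-5 - 39)/3 = -2 + √(-44)/3 = -2 + (2*I*√11)/3 = -2 + 2*I*√11/3 ≈ -2.0 + 2.2111*I)
(d(3, -1)*1 + g)³ = (3*1 + (-2 + 2*I*√11/3))³ = (3 + (-2 + 2*I*√11/3))³ = (1 + 2*I*√11/3)³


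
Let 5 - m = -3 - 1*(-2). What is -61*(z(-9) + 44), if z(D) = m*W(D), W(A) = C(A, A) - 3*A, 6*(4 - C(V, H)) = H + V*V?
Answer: -9638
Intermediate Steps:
C(V, H) = 4 - H/6 - V²/6 (C(V, H) = 4 - (H + V*V)/6 = 4 - (H + V²)/6 = 4 + (-H/6 - V²/6) = 4 - H/6 - V²/6)
m = 6 (m = 5 - (-3 - 1*(-2)) = 5 - (-3 + 2) = 5 - 1*(-1) = 5 + 1 = 6)
W(A) = 4 - 19*A/6 - A²/6 (W(A) = (4 - A/6 - A²/6) - 3*A = 4 - 19*A/6 - A²/6)
z(D) = 24 - D² - 19*D (z(D) = 6*(4 - 19*D/6 - D²/6) = 24 - D² - 19*D)
-61*(z(-9) + 44) = -61*((24 - 1*(-9)² - 19*(-9)) + 44) = -61*((24 - 1*81 + 171) + 44) = -61*((24 - 81 + 171) + 44) = -61*(114 + 44) = -61*158 = -9638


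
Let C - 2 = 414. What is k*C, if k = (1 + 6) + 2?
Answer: 3744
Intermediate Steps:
k = 9 (k = 7 + 2 = 9)
C = 416 (C = 2 + 414 = 416)
k*C = 9*416 = 3744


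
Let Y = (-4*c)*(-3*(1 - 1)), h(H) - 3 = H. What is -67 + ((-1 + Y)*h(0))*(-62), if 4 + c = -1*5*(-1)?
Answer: 119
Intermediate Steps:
c = 1 (c = -4 - 1*5*(-1) = -4 - 5*(-1) = -4 + 5 = 1)
h(H) = 3 + H
Y = 0 (Y = (-4*1)*(-3*(1 - 1)) = -(-12)*0 = -4*0 = 0)
-67 + ((-1 + Y)*h(0))*(-62) = -67 + ((-1 + 0)*(3 + 0))*(-62) = -67 - 1*3*(-62) = -67 - 3*(-62) = -67 + 186 = 119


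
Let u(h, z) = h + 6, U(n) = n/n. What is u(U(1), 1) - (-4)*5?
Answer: 27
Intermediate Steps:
U(n) = 1
u(h, z) = 6 + h
u(U(1), 1) - (-4)*5 = (6 + 1) - (-4)*5 = 7 - 1*(-20) = 7 + 20 = 27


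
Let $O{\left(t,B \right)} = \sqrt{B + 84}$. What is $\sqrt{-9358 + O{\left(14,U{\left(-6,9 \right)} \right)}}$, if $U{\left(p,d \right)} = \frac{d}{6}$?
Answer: $\frac{\sqrt{-37432 + 6 \sqrt{38}}}{2} \approx 96.689 i$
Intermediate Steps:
$U{\left(p,d \right)} = \frac{d}{6}$ ($U{\left(p,d \right)} = d \frac{1}{6} = \frac{d}{6}$)
$O{\left(t,B \right)} = \sqrt{84 + B}$
$\sqrt{-9358 + O{\left(14,U{\left(-6,9 \right)} \right)}} = \sqrt{-9358 + \sqrt{84 + \frac{1}{6} \cdot 9}} = \sqrt{-9358 + \sqrt{84 + \frac{3}{2}}} = \sqrt{-9358 + \sqrt{\frac{171}{2}}} = \sqrt{-9358 + \frac{3 \sqrt{38}}{2}}$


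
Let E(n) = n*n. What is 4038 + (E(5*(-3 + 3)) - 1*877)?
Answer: 3161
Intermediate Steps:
E(n) = n**2
4038 + (E(5*(-3 + 3)) - 1*877) = 4038 + ((5*(-3 + 3))**2 - 1*877) = 4038 + ((5*0)**2 - 877) = 4038 + (0**2 - 877) = 4038 + (0 - 877) = 4038 - 877 = 3161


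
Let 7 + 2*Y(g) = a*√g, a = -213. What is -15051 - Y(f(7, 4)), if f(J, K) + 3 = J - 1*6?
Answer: -30095/2 + 213*I*√2/2 ≈ -15048.0 + 150.61*I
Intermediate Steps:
f(J, K) = -9 + J (f(J, K) = -3 + (J - 1*6) = -3 + (J - 6) = -3 + (-6 + J) = -9 + J)
Y(g) = -7/2 - 213*√g/2 (Y(g) = -7/2 + (-213*√g)/2 = -7/2 - 213*√g/2)
-15051 - Y(f(7, 4)) = -15051 - (-7/2 - 213*√(-9 + 7)/2) = -15051 - (-7/2 - 213*I*√2/2) = -15051 + (7/2 + 213*I*√2/2) = -30095/2 + 213*I*√2/2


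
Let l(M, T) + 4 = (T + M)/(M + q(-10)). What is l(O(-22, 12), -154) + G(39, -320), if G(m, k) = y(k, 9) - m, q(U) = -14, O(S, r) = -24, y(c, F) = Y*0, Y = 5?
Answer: -728/19 ≈ -38.316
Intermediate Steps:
y(c, F) = 0 (y(c, F) = 5*0 = 0)
l(M, T) = -4 + (M + T)/(-14 + M) (l(M, T) = -4 + (T + M)/(M - 14) = -4 + (M + T)/(-14 + M))
G(m, k) = -m (G(m, k) = 0 - m = -m)
l(O(-22, 12), -154) + G(39, -320) = (56 - 154 - 3*(-24))/(-14 - 24) - 1*39 = (56 - 154 + 72)/(-38) - 39 = -1/38*(-26) - 39 = 13/19 - 39 = -728/19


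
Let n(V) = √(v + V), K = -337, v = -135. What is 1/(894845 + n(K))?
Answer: 894845/800747574497 - 2*I*√118/800747574497 ≈ 1.1175e-6 - 2.7132e-11*I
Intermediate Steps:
n(V) = √(-135 + V)
1/(894845 + n(K)) = 1/(894845 + √(-135 - 337)) = 1/(894845 + √(-472)) = 1/(894845 + 2*I*√118)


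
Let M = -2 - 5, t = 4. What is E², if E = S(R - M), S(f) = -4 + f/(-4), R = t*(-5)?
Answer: 9/16 ≈ 0.56250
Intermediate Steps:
M = -7
R = -20 (R = 4*(-5) = -20)
S(f) = -4 - f/4 (S(f) = -4 + f*(-¼) = -4 - f/4)
E = -¾ (E = -4 - (-20 - 1*(-7))/4 = -4 - (-20 + 7)/4 = -4 - ¼*(-13) = -4 + 13/4 = -¾ ≈ -0.75000)
E² = (-¾)² = 9/16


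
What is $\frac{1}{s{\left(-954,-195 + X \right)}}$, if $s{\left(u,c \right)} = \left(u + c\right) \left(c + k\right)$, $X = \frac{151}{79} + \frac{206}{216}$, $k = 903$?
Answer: $- \frac{72795024}{59309549156123} \approx -1.2274 \cdot 10^{-6}$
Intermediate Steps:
$X = \frac{24445}{8532}$ ($X = 151 \cdot \frac{1}{79} + 206 \cdot \frac{1}{216} = \frac{151}{79} + \frac{103}{108} = \frac{24445}{8532} \approx 2.8651$)
$s{\left(u,c \right)} = \left(903 + c\right) \left(c + u\right)$ ($s{\left(u,c \right)} = \left(u + c\right) \left(c + 903\right) = \left(c + u\right) \left(903 + c\right) = \left(903 + c\right) \left(c + u\right)$)
$\frac{1}{s{\left(-954,-195 + X \right)}} = \frac{1}{\left(-195 + \frac{24445}{8532}\right)^{2} + 903 \left(-195 + \frac{24445}{8532}\right) + 903 \left(-954\right) + \left(-195 + \frac{24445}{8532}\right) \left(-954\right)} = \frac{1}{\left(- \frac{1639295}{8532}\right)^{2} + 903 \left(- \frac{1639295}{8532}\right) - 861462 - - \frac{86882635}{474}} = \frac{1}{\frac{2687288097025}{72795024} - \frac{493427795}{2844} - 861462 + \frac{86882635}{474}} = \frac{1}{- \frac{59309549156123}{72795024}} = - \frac{72795024}{59309549156123}$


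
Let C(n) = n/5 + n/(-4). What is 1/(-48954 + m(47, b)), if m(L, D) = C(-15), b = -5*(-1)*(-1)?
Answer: -4/195813 ≈ -2.0428e-5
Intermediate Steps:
b = -5 (b = 5*(-1) = -5)
C(n) = -n/20 (C(n) = n*(⅕) + n*(-¼) = n/5 - n/4 = -n/20)
m(L, D) = ¾ (m(L, D) = -1/20*(-15) = ¾)
1/(-48954 + m(47, b)) = 1/(-48954 + ¾) = 1/(-195813/4) = -4/195813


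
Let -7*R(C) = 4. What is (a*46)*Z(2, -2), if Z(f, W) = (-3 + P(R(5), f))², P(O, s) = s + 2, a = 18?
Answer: 828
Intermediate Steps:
R(C) = -4/7 (R(C) = -⅐*4 = -4/7)
P(O, s) = 2 + s
Z(f, W) = (-1 + f)² (Z(f, W) = (-3 + (2 + f))² = (-1 + f)²)
(a*46)*Z(2, -2) = (18*46)*(-1 + 2)² = 828*1² = 828*1 = 828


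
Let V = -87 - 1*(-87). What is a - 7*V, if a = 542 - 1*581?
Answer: -39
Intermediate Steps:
V = 0 (V = -87 + 87 = 0)
a = -39 (a = 542 - 581 = -39)
a - 7*V = -39 - 7*0 = -39 - 1*0 = -39 + 0 = -39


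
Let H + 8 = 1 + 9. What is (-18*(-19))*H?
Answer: 684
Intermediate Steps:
H = 2 (H = -8 + (1 + 9) = -8 + 10 = 2)
(-18*(-19))*H = -18*(-19)*2 = 342*2 = 684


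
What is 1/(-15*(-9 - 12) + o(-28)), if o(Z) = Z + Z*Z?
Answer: 1/1071 ≈ 0.00093371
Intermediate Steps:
o(Z) = Z + Z²
1/(-15*(-9 - 12) + o(-28)) = 1/(-15*(-9 - 12) - 28*(1 - 28)) = 1/(-15*(-21) - 28*(-27)) = 1/(315 + 756) = 1/1071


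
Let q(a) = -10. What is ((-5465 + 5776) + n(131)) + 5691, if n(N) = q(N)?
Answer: 5992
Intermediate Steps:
n(N) = -10
((-5465 + 5776) + n(131)) + 5691 = ((-5465 + 5776) - 10) + 5691 = (311 - 10) + 5691 = 301 + 5691 = 5992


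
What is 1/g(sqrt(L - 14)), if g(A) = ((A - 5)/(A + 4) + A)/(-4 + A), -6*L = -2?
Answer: 4984/6211 + 445*I*sqrt(123)/6211 ≈ 0.80245 + 0.7946*I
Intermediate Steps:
L = 1/3 (L = -1/6*(-2) = 1/3 ≈ 0.33333)
g(A) = (A + (-5 + A)/(4 + A))/(-4 + A) (g(A) = ((-5 + A)/(4 + A) + A)/(-4 + A) = (A + (-5 + A)/(4 + A))/(-4 + A))
1/g(sqrt(L - 14)) = 1/((-5 + (sqrt(1/3 - 14))**2 + 5*sqrt(1/3 - 14))/(-16 + (sqrt(1/3 - 14))**2)) = 1/((-5 + (sqrt(-41/3))**2 + 5*sqrt(-41/3))/(-16 + (sqrt(-41/3))**2)) = 1/((-5 + (I*sqrt(123)/3)**2 + 5*(I*sqrt(123)/3))/(-16 + (I*sqrt(123)/3)**2)) = 1/((-5 - 41/3 + 5*I*sqrt(123)/3)/(-16 - 41/3)) = 1/((-56/3 + 5*I*sqrt(123)/3)/(-89/3)) = 1/(-3*(-56/3 + 5*I*sqrt(123)/3)/89) = 1/(56/89 - 5*I*sqrt(123)/89)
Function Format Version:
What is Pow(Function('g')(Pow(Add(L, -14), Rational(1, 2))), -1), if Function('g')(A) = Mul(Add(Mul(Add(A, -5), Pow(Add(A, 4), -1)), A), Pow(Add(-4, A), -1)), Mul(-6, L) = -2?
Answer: Add(Rational(4984, 6211), Mul(Rational(445, 6211), I, Pow(123, Rational(1, 2)))) ≈ Add(0.80245, Mul(0.79460, I))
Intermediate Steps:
L = Rational(1, 3) (L = Mul(Rational(-1, 6), -2) = Rational(1, 3) ≈ 0.33333)
Function('g')(A) = Mul(Pow(Add(-4, A), -1), Add(A, Mul(Pow(Add(4, A), -1), Add(-5, A)))) (Function('g')(A) = Mul(Add(Mul(Add(-5, A), Pow(Add(4, A), -1)), A), Pow(Add(-4, A), -1)) = Mul(Add(Mul(Pow(Add(4, A), -1), Add(-5, A)), A), Pow(Add(-4, A), -1)) = Mul(Add(A, Mul(Pow(Add(4, A), -1), Add(-5, A))), Pow(Add(-4, A), -1)) = Mul(Pow(Add(-4, A), -1), Add(A, Mul(Pow(Add(4, A), -1), Add(-5, A)))))
Pow(Function('g')(Pow(Add(L, -14), Rational(1, 2))), -1) = Pow(Mul(Pow(Add(-16, Pow(Pow(Add(Rational(1, 3), -14), Rational(1, 2)), 2)), -1), Add(-5, Pow(Pow(Add(Rational(1, 3), -14), Rational(1, 2)), 2), Mul(5, Pow(Add(Rational(1, 3), -14), Rational(1, 2))))), -1) = Pow(Mul(Pow(Add(-16, Pow(Pow(Rational(-41, 3), Rational(1, 2)), 2)), -1), Add(-5, Pow(Pow(Rational(-41, 3), Rational(1, 2)), 2), Mul(5, Pow(Rational(-41, 3), Rational(1, 2))))), -1) = Pow(Mul(Pow(Add(-16, Pow(Mul(Rational(1, 3), I, Pow(123, Rational(1, 2))), 2)), -1), Add(-5, Pow(Mul(Rational(1, 3), I, Pow(123, Rational(1, 2))), 2), Mul(5, Mul(Rational(1, 3), I, Pow(123, Rational(1, 2)))))), -1) = Pow(Mul(Pow(Add(-16, Rational(-41, 3)), -1), Add(-5, Rational(-41, 3), Mul(Rational(5, 3), I, Pow(123, Rational(1, 2))))), -1) = Pow(Mul(Pow(Rational(-89, 3), -1), Add(Rational(-56, 3), Mul(Rational(5, 3), I, Pow(123, Rational(1, 2))))), -1) = Pow(Mul(Rational(-3, 89), Add(Rational(-56, 3), Mul(Rational(5, 3), I, Pow(123, Rational(1, 2))))), -1) = Pow(Add(Rational(56, 89), Mul(Rational(-5, 89), I, Pow(123, Rational(1, 2)))), -1)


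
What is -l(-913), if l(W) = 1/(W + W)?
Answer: 1/1826 ≈ 0.00054764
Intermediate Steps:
l(W) = 1/(2*W)
-l(-913) = -1/(2*(-913)) = -(-1)/(2*913) = -1*(-1/1826) = 1/1826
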